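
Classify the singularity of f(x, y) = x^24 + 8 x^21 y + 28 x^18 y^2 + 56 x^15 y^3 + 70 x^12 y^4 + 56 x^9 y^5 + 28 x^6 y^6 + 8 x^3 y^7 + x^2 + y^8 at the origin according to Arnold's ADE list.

A_{7}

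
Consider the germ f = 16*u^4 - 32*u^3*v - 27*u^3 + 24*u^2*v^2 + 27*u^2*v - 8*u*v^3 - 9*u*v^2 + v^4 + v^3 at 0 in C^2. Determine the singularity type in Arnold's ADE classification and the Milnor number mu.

Type E_6, Milnor number mu = 6.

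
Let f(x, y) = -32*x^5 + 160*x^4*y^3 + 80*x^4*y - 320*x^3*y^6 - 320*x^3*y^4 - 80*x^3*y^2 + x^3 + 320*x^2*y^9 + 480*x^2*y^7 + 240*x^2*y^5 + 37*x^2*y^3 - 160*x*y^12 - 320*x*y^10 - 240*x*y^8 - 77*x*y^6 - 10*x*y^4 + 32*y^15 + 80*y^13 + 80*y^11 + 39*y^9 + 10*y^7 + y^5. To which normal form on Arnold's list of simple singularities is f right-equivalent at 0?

The Hessian of f at 0 is [[0, 0], [0, 0]] with rank 0, so corank 2. A Groebner basis of the Jacobian ideal J(f) in C{x,y} is {-x^2/2 + x*y^3, -4*x^2 + y^4, x^3, x^2*y}; counting standard monomials gives mu = 8. Corank 2; j^3 = x^3 is a perfect cube, so E-series; the 5-jet and mu = 8 give E_8.

E_{8}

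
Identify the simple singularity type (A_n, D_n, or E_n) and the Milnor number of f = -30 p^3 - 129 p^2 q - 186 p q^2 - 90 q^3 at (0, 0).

The Hessian of f at 0 is [[0, 0], [0, 0]] with rank 0, so corank 2. A Groebner basis of the Jacobian ideal J(f) in C{p,q} is {q^3, p^2 - 26*q^2/11, p*q + 17*q^2/11}; counting standard monomials gives mu = 4. Corank 2; j^3 = -3*(2*p + 3*q)*(5*p^2 + 14*p*q + 10*q^2) splits into three distinct lines over C (the quadratic factor has nonzero discriminant), so D_4.

Type D_{4}, Milnor number mu = 4.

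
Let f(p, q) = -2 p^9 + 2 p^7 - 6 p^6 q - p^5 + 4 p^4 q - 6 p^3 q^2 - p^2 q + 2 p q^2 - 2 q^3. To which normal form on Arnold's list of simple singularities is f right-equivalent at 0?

D_{4}

The Hessian of f at 0 has rank 0. Corank 2; j^3 = -q*(p^2 - 2*p*q + 2*q^2) splits into three distinct lines over C (the quadratic factor has nonzero discriminant), so D_4.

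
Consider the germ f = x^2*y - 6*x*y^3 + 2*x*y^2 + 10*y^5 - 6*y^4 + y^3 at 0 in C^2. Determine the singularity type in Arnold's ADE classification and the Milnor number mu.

Type D6, Milnor number mu = 6.

The Hessian of f at 0 has rank 0. Corank 2; j^3 = y*(x + y)^2 has shape L^2 M (L != M), so D-series; mu = 6 gives D_6.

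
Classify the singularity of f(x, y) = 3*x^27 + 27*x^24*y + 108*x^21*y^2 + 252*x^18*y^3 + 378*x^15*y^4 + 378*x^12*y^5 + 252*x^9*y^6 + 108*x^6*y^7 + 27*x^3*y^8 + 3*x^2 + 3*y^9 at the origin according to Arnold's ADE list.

The Hessian of f at 0 has rank 1. Corank 1: A-series; mu = 8 gives A_8.

A_8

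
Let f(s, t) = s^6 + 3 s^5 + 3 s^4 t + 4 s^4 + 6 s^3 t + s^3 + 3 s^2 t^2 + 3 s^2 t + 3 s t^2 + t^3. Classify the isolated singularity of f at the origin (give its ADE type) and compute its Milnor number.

Type E6, Milnor number mu = 6.

The Hessian of f at 0 has rank 0. Corank 2; j^3 = (s + t)^3 is a perfect cube, so E-series; the 4-jet and mu = 6 give E_6.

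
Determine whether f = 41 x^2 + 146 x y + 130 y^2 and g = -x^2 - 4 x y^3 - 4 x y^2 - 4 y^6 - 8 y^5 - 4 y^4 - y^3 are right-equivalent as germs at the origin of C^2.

No.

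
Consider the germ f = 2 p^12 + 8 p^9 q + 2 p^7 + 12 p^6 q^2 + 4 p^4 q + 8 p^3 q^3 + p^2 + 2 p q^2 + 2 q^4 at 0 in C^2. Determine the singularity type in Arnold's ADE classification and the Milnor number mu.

The Hessian of f at 0 has rank 1. Corank 1: A-series; mu = 3 gives A_3.

Type A_{3}, Milnor number mu = 3.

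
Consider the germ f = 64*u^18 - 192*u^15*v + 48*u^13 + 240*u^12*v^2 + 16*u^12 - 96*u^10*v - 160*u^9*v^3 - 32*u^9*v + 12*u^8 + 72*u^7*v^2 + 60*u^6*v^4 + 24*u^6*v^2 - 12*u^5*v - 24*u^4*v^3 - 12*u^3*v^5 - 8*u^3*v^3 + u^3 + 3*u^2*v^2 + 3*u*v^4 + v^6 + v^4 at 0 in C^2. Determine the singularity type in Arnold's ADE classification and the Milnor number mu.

Type E_{6}, Milnor number mu = 6.

The Hessian of f at 0 has rank 0. Corank 2; j^3 = u^3 is a perfect cube, so E-series; the 4-jet and mu = 6 give E_6.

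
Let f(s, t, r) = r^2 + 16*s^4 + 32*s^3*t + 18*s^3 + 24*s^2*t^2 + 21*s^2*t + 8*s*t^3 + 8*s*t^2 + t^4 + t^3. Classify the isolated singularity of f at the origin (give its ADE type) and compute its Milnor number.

Type D5, Milnor number mu = 5.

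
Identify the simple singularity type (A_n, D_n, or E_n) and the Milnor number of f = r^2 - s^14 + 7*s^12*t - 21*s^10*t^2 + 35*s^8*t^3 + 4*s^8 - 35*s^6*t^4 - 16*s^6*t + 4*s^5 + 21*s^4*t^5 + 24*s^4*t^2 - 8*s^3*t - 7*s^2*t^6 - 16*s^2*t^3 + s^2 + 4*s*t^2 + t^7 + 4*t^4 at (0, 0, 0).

The Hessian of f at 0 has rank 2. Corank 1: A-series; mu = 6 gives A_6.

Type A6, Milnor number mu = 6.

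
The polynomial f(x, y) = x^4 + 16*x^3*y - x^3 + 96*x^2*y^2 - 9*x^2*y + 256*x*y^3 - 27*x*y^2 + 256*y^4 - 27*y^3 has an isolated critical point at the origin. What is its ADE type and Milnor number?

The Hessian of f at 0 is [[0, 0], [0, 0]] with rank 0, so corank 2. A Groebner basis of the Jacobian ideal J(f) in C{x,y} is {y^4, x*y^2 + 10*y^3/3, x^2 + 6*x*y + 9*y^2}; counting standard monomials gives mu = 6. Corank 2; j^3 = -(x + 3*y)^3 is a perfect cube, so E-series; the 4-jet and mu = 6 give E_6.

Type E_6, Milnor number mu = 6.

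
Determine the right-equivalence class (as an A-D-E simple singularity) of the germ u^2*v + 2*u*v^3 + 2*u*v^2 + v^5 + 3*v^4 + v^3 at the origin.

D_5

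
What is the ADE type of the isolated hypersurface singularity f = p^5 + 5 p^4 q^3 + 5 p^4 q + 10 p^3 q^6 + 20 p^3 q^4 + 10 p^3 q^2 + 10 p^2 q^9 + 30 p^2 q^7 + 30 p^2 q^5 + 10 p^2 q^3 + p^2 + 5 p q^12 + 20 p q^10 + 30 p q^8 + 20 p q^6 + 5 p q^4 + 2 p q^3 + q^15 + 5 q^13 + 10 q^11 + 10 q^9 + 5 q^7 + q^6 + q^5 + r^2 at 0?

The Hessian of f at 0 is [[2, 0, 0], [0, 0, 0], [0, 0, 2]] with rank 2, so corank 1. A Groebner basis of the Jacobian ideal J(f) in C{p,q,r} is {p + q^3, p^2, p*q, r}; counting standard monomials gives mu = 4. Corank 1: A-series; mu = 4 gives A_4.

A_4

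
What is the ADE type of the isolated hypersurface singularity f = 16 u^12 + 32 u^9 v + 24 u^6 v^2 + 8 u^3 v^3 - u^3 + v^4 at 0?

The Hessian of f at 0 is [[0, 0], [0, 0]] with rank 0, so corank 2. A Groebner basis of the Jacobian ideal J(f) in C{u,v} is {v^3, u^2}; counting standard monomials gives mu = 6. Corank 2; j^3 = -u^3 is a perfect cube, so E-series; the 4-jet and mu = 6 give E_6.

E_{6}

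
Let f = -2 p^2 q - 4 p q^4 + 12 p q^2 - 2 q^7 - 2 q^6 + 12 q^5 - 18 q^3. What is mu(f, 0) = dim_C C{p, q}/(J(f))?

7

The Hessian of f at 0 has rank 0. Corank 2; j^3 = -2*q*(p - 3*q)^2 has shape L^2 M (L != M), so D-series; mu = 7 gives D_7.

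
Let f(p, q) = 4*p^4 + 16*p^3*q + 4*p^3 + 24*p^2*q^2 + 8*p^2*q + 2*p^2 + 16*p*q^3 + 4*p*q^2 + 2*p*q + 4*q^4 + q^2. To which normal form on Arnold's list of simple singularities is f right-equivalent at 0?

A_1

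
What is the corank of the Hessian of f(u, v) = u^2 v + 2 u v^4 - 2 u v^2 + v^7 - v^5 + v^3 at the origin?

Hessian at 0 has rank 0.

2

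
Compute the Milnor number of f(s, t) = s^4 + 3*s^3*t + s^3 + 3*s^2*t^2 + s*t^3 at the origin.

7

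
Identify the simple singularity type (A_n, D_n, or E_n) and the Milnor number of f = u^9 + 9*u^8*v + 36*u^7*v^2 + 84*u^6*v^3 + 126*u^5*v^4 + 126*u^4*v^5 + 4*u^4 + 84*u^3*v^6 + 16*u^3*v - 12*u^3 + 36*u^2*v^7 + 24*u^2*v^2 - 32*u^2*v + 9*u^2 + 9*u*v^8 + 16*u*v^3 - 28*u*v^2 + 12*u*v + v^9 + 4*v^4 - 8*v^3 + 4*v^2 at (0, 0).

The Hessian of f at 0 has rank 1. Corank 1: A-series; mu = 8 gives A_8.

Type A_{8}, Milnor number mu = 8.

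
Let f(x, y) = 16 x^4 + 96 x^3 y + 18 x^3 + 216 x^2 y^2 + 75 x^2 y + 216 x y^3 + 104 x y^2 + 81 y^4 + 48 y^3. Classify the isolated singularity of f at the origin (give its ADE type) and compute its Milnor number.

Type D5, Milnor number mu = 5.

The Hessian of f at 0 has rank 0. Corank 2; j^3 = (2*x + 3*y)*(3*x + 4*y)^2 has shape L^2 M (L != M), so D-series; mu = 5 gives D_5.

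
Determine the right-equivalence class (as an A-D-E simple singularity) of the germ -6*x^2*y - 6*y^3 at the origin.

The Hessian of f at 0 has rank 0. Corank 2; j^3 = -6*y*(x^2 + y^2) splits into three distinct lines over C (the quadratic factor has nonzero discriminant), so D_4.

D4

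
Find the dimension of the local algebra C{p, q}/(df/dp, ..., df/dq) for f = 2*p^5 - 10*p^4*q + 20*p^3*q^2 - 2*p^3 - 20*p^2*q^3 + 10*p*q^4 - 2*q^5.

The Hessian of f at 0 is [[0, 0], [0, 0]] with rank 0, so corank 2. A Groebner basis of the Jacobian ideal J(f) in C{p,q} is {q^5, p*q^3 - q^4/4, p^2}; counting standard monomials gives mu = 8. Corank 2; j^3 = -2*p^3 is a perfect cube, so E-series; the 5-jet and mu = 8 give E_8.

8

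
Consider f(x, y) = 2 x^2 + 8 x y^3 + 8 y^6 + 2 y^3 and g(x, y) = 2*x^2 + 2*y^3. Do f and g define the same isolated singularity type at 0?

Yes.

The Hessian of f at 0 has rank 1. Corank 1: A-series; mu = 2 gives A_2. The Hessian of g at 0 has rank 1. Corank 1: A-series; mu = 2 gives A_2. Both have type A_2, hence right-equivalent.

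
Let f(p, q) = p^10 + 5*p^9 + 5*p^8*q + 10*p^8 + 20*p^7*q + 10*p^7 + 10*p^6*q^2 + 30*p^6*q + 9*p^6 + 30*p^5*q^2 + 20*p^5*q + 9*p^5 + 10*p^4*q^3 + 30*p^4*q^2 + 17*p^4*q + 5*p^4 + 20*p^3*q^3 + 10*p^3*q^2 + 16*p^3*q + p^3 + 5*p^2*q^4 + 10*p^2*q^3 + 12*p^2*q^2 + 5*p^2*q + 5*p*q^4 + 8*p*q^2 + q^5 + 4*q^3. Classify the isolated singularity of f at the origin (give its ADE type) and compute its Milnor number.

Type D6, Milnor number mu = 6.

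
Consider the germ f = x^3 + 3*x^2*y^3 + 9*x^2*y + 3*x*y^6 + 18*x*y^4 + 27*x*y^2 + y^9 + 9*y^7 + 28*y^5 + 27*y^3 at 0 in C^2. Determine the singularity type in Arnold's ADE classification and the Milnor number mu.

Type E_{8}, Milnor number mu = 8.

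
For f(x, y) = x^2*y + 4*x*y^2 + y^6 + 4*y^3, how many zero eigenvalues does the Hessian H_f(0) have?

2

Hessian at 0 has rank 0.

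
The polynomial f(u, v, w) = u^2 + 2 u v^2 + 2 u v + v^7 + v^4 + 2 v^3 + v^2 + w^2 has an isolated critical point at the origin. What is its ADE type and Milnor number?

Type A_6, Milnor number mu = 6.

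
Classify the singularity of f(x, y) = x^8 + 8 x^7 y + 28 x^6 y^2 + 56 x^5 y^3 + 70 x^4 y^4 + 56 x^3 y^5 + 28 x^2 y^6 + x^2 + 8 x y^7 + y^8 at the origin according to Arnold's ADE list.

A_7

The Hessian of f at 0 has rank 1. Corank 1: A-series; mu = 7 gives A_7.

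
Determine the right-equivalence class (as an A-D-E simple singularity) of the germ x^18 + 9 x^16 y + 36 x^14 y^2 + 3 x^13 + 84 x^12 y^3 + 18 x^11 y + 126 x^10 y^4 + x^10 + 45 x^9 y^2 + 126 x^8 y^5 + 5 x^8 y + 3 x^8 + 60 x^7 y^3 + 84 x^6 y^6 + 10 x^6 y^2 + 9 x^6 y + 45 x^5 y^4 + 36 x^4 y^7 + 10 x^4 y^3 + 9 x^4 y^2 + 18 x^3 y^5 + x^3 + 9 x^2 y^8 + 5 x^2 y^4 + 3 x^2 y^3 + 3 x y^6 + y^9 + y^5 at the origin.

The Hessian of f at 0 has rank 0. Corank 2; j^3 = x^3 is a perfect cube, so E-series; the 5-jet and mu = 8 give E_8.

E_{8}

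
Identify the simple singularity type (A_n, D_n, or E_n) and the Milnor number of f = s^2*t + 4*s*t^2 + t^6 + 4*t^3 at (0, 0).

The Hessian of f at 0 has rank 0. Corank 2; j^3 = t*(s + 2*t)^2 has shape L^2 M (L != M), so D-series; mu = 7 gives D_7.

Type D_7, Milnor number mu = 7.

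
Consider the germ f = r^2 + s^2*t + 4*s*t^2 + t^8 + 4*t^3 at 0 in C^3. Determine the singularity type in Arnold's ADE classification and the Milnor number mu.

The Hessian of f at 0 has rank 1. Corank 2; j^3 = t*(s + 2*t)^2 has shape L^2 M (L != M), so D-series; mu = 9 gives D_9.

Type D_{9}, Milnor number mu = 9.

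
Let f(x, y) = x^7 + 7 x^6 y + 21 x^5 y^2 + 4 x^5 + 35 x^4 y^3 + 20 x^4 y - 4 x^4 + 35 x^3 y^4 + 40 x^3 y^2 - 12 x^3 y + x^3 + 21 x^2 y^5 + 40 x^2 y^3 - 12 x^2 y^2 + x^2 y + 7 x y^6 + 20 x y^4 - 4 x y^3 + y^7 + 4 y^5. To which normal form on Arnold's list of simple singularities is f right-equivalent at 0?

D_{8}

The Hessian of f at 0 has rank 0. Corank 2; j^3 = x^2*(x + y) has shape L^2 M (L != M), so D-series; mu = 8 gives D_8.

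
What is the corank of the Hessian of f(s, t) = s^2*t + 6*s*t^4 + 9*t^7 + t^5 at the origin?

2

The Hessian at 0 is [[0, 0], [0, 0]] of rank 0; hence corank 2.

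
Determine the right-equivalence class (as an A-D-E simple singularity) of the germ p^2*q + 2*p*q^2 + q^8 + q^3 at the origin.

D_9

The Hessian of f at 0 is [[0, 0], [0, 0]] with rank 0, so corank 2. A Groebner basis of the Jacobian ideal J(f) in C{p,q} is {p^2/8 + q^7 - q^2/8, p^3 + q^3, p*q + q^2}; counting standard monomials gives mu = 9. Corank 2; j^3 = q*(p + q)^2 has shape L^2 M (L != M), so D-series; mu = 9 gives D_9.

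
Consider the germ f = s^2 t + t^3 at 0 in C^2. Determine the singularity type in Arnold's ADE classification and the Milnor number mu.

Type D4, Milnor number mu = 4.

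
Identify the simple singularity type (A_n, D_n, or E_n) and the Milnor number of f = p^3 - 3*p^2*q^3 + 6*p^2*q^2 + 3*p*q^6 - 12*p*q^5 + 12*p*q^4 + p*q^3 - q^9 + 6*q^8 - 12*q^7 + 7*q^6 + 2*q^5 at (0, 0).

The Hessian of f at 0 has rank 0. Corank 2; j^3 = p^3 is a perfect cube, so E-series; the 4-jet and mu = 7 give E_7.

Type E_{7}, Milnor number mu = 7.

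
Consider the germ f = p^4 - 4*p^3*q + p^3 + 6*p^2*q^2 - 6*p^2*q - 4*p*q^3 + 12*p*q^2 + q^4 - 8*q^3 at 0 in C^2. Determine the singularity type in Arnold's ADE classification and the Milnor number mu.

Type E6, Milnor number mu = 6.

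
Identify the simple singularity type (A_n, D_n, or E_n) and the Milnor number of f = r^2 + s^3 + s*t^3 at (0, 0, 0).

Type E7, Milnor number mu = 7.

The Hessian of f at 0 is [[0, 0, 0], [0, 0, 0], [0, 0, 2]] with rank 1, so corank 2. A Groebner basis of the Jacobian ideal J(f) in C{s,t,r} is {s^3, s*t^2, 3*s^2 + t^3, r}; counting standard monomials gives mu = 7. Corank 2; j^3 = s^3 is a perfect cube, so E-series; the 4-jet and mu = 7 give E_7.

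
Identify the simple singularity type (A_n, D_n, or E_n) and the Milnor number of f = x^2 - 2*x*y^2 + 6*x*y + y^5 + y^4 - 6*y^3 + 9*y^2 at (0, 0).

Type A_4, Milnor number mu = 4.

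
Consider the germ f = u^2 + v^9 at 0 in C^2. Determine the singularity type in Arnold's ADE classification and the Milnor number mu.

Type A_{8}, Milnor number mu = 8.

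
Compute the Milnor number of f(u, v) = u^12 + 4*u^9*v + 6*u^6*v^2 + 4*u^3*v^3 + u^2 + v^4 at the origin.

3

The Hessian of f at 0 has rank 1. Corank 1: A-series; mu = 3 gives A_3.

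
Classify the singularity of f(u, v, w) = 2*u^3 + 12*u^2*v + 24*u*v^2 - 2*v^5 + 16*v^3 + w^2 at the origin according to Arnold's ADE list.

The Hessian of f at 0 is [[0, 0, 0], [0, 0, 0], [0, 0, 2]] with rank 1, so corank 2. A Groebner basis of the Jacobian ideal J(f) in C{u,v,w} is {v^4, u^2 + 4*u*v + 4*v^2, w}; counting standard monomials gives mu = 8. Corank 2; j^3 = 2*(u + 2*v)^3 is a perfect cube, so E-series; the 5-jet and mu = 8 give E_8.

E8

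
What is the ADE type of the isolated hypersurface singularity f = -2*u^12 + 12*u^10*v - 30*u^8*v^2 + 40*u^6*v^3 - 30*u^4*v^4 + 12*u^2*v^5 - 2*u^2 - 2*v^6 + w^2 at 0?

The Hessian of f at 0 has rank 2. Corank 1: A-series; mu = 5 gives A_5.

A_5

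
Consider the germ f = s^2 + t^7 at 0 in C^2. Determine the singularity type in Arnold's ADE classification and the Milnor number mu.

Type A_{6}, Milnor number mu = 6.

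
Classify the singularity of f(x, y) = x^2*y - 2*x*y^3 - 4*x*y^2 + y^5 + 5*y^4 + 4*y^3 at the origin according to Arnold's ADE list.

D5

The Hessian of f at 0 has rank 0. Corank 2; j^3 = y*(x - 2*y)^2 has shape L^2 M (L != M), so D-series; mu = 5 gives D_5.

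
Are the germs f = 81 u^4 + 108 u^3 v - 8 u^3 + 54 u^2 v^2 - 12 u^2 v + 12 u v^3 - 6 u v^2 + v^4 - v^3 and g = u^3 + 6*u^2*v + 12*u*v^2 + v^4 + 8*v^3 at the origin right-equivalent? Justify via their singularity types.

Yes.

The Hessian of f at 0 has rank 0. Corank 2; j^3 = -(2*u + v)^3 is a perfect cube, so E-series; the 4-jet and mu = 6 give E_6. The Hessian of g at 0 has rank 0. Corank 2; j^3 = (u + 2*v)^3 is a perfect cube, so E-series; the 4-jet and mu = 6 give E_6. Both have type E_6, hence right-equivalent.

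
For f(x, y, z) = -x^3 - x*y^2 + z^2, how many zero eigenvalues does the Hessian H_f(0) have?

2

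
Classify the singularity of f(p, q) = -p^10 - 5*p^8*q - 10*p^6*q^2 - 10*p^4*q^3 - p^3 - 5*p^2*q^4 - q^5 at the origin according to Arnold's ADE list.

E_8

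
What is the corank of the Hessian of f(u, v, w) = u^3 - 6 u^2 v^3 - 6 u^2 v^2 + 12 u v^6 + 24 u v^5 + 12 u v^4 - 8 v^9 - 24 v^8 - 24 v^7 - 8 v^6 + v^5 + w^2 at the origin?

2

Hessian at 0 has rank 1.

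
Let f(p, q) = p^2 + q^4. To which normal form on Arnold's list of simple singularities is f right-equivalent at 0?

The Hessian of f at 0 is [[2, 0], [0, 0]] with rank 1, so corank 1. A Groebner basis of the Jacobian ideal J(f) in C{p,q} is {q^3, p}; counting standard monomials gives mu = 3. Corank 1: A-series; mu = 3 gives A_3.

A_3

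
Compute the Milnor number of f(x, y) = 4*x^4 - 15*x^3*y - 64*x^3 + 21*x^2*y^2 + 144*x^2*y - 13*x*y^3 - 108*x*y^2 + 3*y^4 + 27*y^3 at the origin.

7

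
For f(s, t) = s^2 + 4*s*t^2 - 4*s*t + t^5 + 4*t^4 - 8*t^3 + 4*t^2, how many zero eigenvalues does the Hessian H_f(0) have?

1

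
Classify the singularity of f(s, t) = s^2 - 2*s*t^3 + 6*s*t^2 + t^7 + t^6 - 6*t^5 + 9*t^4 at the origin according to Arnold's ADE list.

The Hessian of f at 0 is [[2, 0], [0, 0]] with rank 1, so corank 1. A Groebner basis of the Jacobian ideal J(f) in C{s,t} is {s^3, s^2*t + 3*s^2/2 - 27*s*t/2 - 81*s/2 - 243*t^2/2, s^2/6 + s*t^2 + 3*s*t/2 + 9*s/2 + 27*t^2/2, -s + t^3 - 3*t^2}; counting standard monomials gives mu = 6. Corank 1: A-series; mu = 6 gives A_6.

A_6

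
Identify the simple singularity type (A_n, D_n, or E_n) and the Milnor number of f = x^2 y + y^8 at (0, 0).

The Hessian of f at 0 has rank 0. Corank 2; j^3 = x^2*y has shape L^2 M (L != M), so D-series; mu = 9 gives D_9.

Type D_9, Milnor number mu = 9.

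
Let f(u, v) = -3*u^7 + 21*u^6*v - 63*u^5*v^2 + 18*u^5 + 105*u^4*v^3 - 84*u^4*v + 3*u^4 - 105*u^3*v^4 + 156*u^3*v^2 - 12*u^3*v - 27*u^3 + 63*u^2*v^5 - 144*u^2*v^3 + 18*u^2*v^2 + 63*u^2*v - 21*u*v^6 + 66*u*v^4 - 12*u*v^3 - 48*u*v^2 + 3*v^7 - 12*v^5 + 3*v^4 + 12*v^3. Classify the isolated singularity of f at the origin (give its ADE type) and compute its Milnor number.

Type D_5, Milnor number mu = 5.

The Hessian of f at 0 is [[0, 0], [0, 0]] with rank 0, so corank 2. A Groebner basis of the Jacobian ideal J(f) in C{u,v} is {u*v^2 + 27*u*v/2 - 9*v^2, 81*u*v/4 + v^3 - 27*v^2/2, u^2 - 5*u*v/3 + 2*v^2/3}; counting standard monomials gives mu = 5. Corank 2; j^3 = -3*(u - v)*(3*u - 2*v)^2 has shape L^2 M (L != M), so D-series; mu = 5 gives D_5.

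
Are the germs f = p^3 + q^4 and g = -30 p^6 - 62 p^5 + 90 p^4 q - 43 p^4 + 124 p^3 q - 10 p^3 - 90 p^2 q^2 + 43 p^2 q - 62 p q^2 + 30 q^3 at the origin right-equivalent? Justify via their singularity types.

No.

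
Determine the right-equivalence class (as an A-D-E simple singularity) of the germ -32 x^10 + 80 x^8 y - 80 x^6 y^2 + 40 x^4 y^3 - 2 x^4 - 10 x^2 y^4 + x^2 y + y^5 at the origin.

The Hessian of f at 0 has rank 0. Corank 2; j^3 = x^2*y has shape L^2 M (L != M), so D-series; mu = 6 gives D_6.

D_{6}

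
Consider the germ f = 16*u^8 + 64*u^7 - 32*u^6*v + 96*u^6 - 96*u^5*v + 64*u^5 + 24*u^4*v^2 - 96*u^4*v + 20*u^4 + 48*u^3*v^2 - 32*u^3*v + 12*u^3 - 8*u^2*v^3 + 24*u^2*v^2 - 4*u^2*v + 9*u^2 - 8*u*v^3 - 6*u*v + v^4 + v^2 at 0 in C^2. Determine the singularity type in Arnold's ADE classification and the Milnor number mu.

Type A_{3}, Milnor number mu = 3.

The Hessian of f at 0 has rank 1. Corank 1: A-series; mu = 3 gives A_3.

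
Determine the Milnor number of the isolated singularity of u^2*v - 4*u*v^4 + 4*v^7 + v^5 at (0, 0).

6

The Hessian of f at 0 has rank 0. Corank 2; j^3 = u^2*v has shape L^2 M (L != M), so D-series; mu = 6 gives D_6.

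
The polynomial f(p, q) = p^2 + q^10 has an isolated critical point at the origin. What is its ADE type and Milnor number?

The Hessian of f at 0 is [[2, 0], [0, 0]] with rank 1, so corank 1. A Groebner basis of the Jacobian ideal J(f) in C{p,q} is {q^9, p}; counting standard monomials gives mu = 9. Corank 1: A-series; mu = 9 gives A_9.

Type A_{9}, Milnor number mu = 9.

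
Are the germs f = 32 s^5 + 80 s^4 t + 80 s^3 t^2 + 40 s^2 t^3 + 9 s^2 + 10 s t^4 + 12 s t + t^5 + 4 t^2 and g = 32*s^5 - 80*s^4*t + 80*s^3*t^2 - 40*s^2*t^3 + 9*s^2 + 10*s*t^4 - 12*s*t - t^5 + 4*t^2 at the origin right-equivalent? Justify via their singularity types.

The Hessian of f at 0 has rank 1. Corank 1: A-series; mu = 4 gives A_4. The Hessian of g at 0 has rank 1. Corank 1: A-series; mu = 4 gives A_4. Both have type A_4, hence right-equivalent.

Yes.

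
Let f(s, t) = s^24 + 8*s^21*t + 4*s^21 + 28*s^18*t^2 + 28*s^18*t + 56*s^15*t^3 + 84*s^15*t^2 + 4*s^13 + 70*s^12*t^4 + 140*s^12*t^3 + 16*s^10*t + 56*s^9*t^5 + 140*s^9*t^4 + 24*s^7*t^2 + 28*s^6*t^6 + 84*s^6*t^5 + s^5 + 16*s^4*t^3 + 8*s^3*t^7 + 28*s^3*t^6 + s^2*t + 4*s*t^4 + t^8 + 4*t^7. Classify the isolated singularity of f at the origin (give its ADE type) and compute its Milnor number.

The Hessian of f at 0 is [[0, 0], [0, 0]] with rank 0, so corank 2. A Groebner basis of the Jacobian ideal J(f) in C{s,t} is {s^2*t^2, s^2*t + s^2/2 + s*t^3, s*t/2 + t^4, s^3}; counting standard monomials gives mu = 9. Corank 2; j^3 = s^2*t has shape L^2 M (L != M), so D-series; mu = 9 gives D_9.

Type D_{9}, Milnor number mu = 9.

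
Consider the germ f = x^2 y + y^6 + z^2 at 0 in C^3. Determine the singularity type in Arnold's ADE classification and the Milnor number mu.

Type D_{7}, Milnor number mu = 7.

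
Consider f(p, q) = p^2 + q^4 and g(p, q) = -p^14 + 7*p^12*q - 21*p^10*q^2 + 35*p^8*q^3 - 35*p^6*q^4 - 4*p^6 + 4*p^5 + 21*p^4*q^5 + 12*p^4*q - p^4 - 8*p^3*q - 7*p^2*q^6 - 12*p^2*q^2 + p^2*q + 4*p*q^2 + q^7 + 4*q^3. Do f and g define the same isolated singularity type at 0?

The Hessian of f at 0 has rank 1. Corank 1: A-series; mu = 3 gives A_3. The Hessian of g at 0 has rank 0. Corank 2; j^3 = q*(p + 2*q)^2 has shape L^2 M (L != M), so D-series; mu = 8 gives D_8. f is A_3 but g is D_8, hence not right-equivalent.

No.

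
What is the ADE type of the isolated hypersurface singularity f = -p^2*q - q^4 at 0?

The Hessian of f at 0 is [[0, 0], [0, 0]] with rank 0, so corank 2. A Groebner basis of the Jacobian ideal J(f) in C{p,q} is {p^3, p^2/4 + q^3, p*q}; counting standard monomials gives mu = 5. Corank 2; j^3 = -p^2*q has shape L^2 M (L != M), so D-series; mu = 5 gives D_5.

D5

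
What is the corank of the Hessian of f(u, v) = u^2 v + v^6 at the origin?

2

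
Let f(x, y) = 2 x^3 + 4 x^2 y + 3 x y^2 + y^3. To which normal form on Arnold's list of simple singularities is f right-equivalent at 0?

The Hessian of f at 0 is [[0, 0], [0, 0]] with rank 0, so corank 2. A Groebner basis of the Jacobian ideal J(f) in C{x,y} is {y^3, x^2 - 3*y^2/2, x*y + 3*y^2/2}; counting standard monomials gives mu = 4. Corank 2; j^3 = (x + y)*(2*x^2 + 2*x*y + y^2) splits into three distinct lines over C (the quadratic factor has nonzero discriminant), so D_4.

D_4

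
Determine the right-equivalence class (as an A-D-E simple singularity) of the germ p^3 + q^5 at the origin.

The Hessian of f at 0 has rank 0. Corank 2; j^3 = p^3 is a perfect cube, so E-series; the 5-jet and mu = 8 give E_8.

E_8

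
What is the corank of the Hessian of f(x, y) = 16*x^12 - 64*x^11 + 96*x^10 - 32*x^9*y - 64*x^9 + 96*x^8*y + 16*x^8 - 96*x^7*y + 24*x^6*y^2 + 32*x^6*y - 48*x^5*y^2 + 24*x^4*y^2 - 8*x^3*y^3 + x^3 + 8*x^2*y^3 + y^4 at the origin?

2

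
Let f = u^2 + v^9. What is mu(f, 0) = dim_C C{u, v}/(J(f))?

8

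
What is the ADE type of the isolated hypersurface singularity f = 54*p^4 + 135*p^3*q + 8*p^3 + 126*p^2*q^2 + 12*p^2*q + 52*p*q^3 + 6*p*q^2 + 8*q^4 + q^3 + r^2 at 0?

E7

The Hessian of f at 0 is [[0, 0, 0], [0, 0, 0], [0, 0, 2]] with rank 1, so corank 2. A Groebner basis of the Jacobian ideal J(f) in C{p,q,r} is {256*p^2/3 + 256*p*q/3 + q^4 + 8*q^3/9 + 64*q^2/3, p^3 + 28*p^2/3 + 28*p*q/3 + 2*q^3/9 + 7*q^2/3, p^2*q - 104*p^2/9 - 104*p*q/9 - 10*q^3/27 - 26*q^2/9, 32*p^2/3 + p*q^2 + 32*p*q/3 + 11*q^3/18 + 8*q^2/3, r}; counting standard monomials gives mu = 7. Corank 2; j^3 = (2*p + q)^3 is a perfect cube, so E-series; the 4-jet and mu = 7 give E_7.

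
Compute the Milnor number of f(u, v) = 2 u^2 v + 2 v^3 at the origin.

4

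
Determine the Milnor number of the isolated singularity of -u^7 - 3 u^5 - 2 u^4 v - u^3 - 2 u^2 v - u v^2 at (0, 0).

The Hessian of f at 0 has rank 0. Corank 2; j^3 = -u*(u + v)^2 has shape L^2 M (L != M), so D-series; mu = 6 gives D_6.

6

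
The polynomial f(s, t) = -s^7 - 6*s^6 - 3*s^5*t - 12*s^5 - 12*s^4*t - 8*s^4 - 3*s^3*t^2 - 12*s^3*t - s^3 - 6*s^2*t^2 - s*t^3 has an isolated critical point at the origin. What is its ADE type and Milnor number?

Type E_{7}, Milnor number mu = 7.

The Hessian of f at 0 is [[0, 0], [0, 0]] with rank 0, so corank 2. A Groebner basis of the Jacobian ideal J(f) in C{s,t} is {3*s^2/4 + t^4 + t^3/4, s^3, s^2*t - s^2/4 - t^3/12, s^2 + s*t^2 + t^3/3}; counting standard monomials gives mu = 7. Corank 2; j^3 = -s^3 is a perfect cube, so E-series; the 4-jet and mu = 7 give E_7.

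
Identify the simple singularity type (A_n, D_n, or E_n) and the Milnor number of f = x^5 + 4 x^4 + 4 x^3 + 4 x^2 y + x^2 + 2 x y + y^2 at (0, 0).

The Hessian of f at 0 is [[2, 2], [2, 2]] with rank 1, so corank 1. A Groebner basis of the Jacobian ideal J(f) in C{x,y} is {x/8 + y^3 + y^2/4 + y/8, x^2 + x/2 + y/2, x*y - x/4 + y^2/2 - y/4}; counting standard monomials gives mu = 4. Corank 1: A-series; mu = 4 gives A_4.

Type A_{4}, Milnor number mu = 4.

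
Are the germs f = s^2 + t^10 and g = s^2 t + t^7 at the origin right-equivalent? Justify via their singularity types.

No.

The Hessian of f at 0 has rank 1. Corank 1: A-series; mu = 9 gives A_9. The Hessian of g at 0 has rank 0. Corank 2; j^3 = s^2*t has shape L^2 M (L != M), so D-series; mu = 8 gives D_8. f is A_9 but g is D_8, hence not right-equivalent.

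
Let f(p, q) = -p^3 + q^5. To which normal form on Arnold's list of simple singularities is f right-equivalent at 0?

E_{8}

The Hessian of f at 0 has rank 0. Corank 2; j^3 = -p^3 is a perfect cube, so E-series; the 5-jet and mu = 8 give E_8.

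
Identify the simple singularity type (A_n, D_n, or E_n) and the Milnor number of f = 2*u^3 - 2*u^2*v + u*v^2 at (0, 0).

Type D_{4}, Milnor number mu = 4.

The Hessian of f at 0 is [[0, 0], [0, 0]] with rank 0, so corank 2. A Groebner basis of the Jacobian ideal J(f) in C{u,v} is {v^3, u^2 + v^2/2, u*v + v^2/2}; counting standard monomials gives mu = 4. Corank 2; j^3 = u*(2*u^2 - 2*u*v + v^2) splits into three distinct lines over C (the quadratic factor has nonzero discriminant), so D_4.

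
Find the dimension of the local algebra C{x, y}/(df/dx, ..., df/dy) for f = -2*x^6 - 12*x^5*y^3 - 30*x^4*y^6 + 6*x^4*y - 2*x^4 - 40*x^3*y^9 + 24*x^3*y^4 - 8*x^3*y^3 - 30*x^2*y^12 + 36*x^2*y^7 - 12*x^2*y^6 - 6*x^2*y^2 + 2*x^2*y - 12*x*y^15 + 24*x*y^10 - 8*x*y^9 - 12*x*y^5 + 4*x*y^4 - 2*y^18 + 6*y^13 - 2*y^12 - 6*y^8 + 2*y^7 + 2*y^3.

4

The Hessian of f at 0 has rank 0. Corank 2; j^3 = 2*y*(x^2 + y^2) splits into three distinct lines over C (the quadratic factor has nonzero discriminant), so D_4.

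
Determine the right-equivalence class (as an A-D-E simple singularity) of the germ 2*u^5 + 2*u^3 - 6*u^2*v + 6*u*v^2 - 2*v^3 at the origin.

The Hessian of f at 0 has rank 0. Corank 2; j^3 = 2*(u - v)^3 is a perfect cube, so E-series; the 5-jet and mu = 8 give E_8.

E_8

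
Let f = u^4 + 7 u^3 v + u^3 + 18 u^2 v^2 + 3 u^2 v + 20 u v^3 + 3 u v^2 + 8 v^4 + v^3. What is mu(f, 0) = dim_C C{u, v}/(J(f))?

The Hessian of f at 0 is [[0, 0], [0, 0]] with rank 0, so corank 2. A Groebner basis of the Jacobian ideal J(f) in C{u,v} is {3*u^2 + 6*u*v + v^4 + v^3 + 3*v^2, u^3 + 9*u^2 + 18*u*v + 4*v^3 + 9*v^2, u^2*v - 5*u^2 - 10*u*v - 8*v^3/3 - 5*v^2, 2*u^2 + u*v^2 + 4*u*v + 5*v^3/3 + 2*v^2}; counting standard monomials gives mu = 7. Corank 2; j^3 = (u + v)^3 is a perfect cube, so E-series; the 4-jet and mu = 7 give E_7.

7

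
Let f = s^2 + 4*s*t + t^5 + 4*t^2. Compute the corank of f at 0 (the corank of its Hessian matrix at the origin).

1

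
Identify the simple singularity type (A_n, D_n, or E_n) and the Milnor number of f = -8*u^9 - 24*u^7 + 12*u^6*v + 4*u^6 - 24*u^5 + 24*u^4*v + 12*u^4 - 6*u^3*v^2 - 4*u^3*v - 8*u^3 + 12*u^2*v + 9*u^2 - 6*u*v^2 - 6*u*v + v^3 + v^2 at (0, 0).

Type A2, Milnor number mu = 2.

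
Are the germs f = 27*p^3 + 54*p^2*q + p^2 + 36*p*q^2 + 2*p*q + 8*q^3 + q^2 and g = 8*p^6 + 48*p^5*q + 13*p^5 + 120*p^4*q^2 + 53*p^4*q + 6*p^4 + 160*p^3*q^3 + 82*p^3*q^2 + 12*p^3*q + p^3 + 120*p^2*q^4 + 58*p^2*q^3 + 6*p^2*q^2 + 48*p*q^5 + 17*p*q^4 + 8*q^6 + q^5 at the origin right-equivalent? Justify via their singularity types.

The Hessian of f at 0 is [[2, 2], [2, 2]] with rank 1, so corank 1. A Groebner basis of the Jacobian ideal J(f) in C{p,q} is {q^2, p + q}; counting standard monomials gives mu = 2. Corank 1: A-series; mu = 2 gives A_2. The Hessian of g at 0 is [[0, 0], [0, 0]] with rank 0, so corank 2. A Groebner basis of the Jacobian ideal J(g) in C{p,q} is {-p^2/32 + p*q^3 - p*q^2/8, p^2/8 + p*q^2/2 + q^4, p^3, p^2*q + p^2/8 + p*q^2/2}; counting standard monomials gives mu = 8. Corank 2; j^3 = p^3 is a perfect cube, so E-series; the 5-jet and mu = 8 give E_8. f is A_2 but g is E_8, hence not right-equivalent.

No.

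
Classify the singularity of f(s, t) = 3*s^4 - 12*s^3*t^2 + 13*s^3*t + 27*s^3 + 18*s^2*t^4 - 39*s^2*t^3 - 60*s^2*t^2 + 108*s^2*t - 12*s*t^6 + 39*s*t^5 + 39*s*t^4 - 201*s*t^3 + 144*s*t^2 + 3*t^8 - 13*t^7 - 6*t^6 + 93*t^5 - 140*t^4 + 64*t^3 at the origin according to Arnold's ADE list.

E_7

The Hessian of f at 0 is [[0, 0], [0, 0]] with rank 0, so corank 2. A Groebner basis of the Jacobian ideal J(f) in C{s,t} is {-19683*s^2/20006 - 26244*s*t/10003 + t^4 + 27*t^3/20006 - 17496*t^2/10003, s^3 - 52866*s^2/10003 - 140976*s*t/10003 + 71350*t^3/30009 - 93984*t^2/10003, s^2*t + 52893*s^2/20006 + 70524*s*t/10003 - 320749*t^3/180054 + 47016*t^2/10003, -2835*s^2/2858 + s*t^2 - 3780*s*t/1429 + 34331*t^3/25722 - 2520*t^2/1429}; counting standard monomials gives mu = 7. Corank 2; j^3 = (3*s + 4*t)^3 is a perfect cube, so E-series; the 4-jet and mu = 7 give E_7.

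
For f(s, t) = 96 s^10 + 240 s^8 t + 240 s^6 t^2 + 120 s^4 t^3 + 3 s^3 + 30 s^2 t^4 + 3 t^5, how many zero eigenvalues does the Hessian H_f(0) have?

2

The Hessian at 0 is [[0, 0], [0, 0]] of rank 0; hence corank 2.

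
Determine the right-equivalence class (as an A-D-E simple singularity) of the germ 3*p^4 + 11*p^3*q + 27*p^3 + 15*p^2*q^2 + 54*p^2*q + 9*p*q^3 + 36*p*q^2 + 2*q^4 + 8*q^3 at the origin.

The Hessian of f at 0 has rank 0. Corank 2; j^3 = (3*p + 2*q)^3 is a perfect cube, so E-series; the 4-jet and mu = 7 give E_7.

E_7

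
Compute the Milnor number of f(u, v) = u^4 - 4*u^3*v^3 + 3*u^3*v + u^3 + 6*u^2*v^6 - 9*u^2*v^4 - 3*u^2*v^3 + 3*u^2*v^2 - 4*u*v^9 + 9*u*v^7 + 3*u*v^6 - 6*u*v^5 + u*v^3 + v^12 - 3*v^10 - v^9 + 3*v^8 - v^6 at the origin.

7

The Hessian of f at 0 has rank 0. Corank 2; j^3 = u^3 is a perfect cube, so E-series; the 4-jet and mu = 7 give E_7.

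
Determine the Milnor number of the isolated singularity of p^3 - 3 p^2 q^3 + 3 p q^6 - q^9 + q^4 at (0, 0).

6

The Hessian of f at 0 has rank 0. Corank 2; j^3 = p^3 is a perfect cube, so E-series; the 4-jet and mu = 6 give E_6.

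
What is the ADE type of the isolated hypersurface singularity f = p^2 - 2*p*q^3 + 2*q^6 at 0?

A5

The Hessian of f at 0 is [[2, 0], [0, 0]] with rank 1, so corank 1. A Groebner basis of the Jacobian ideal J(f) in C{p,q} is {p*q^2, -p + q^3, p^2}; counting standard monomials gives mu = 5. Corank 1: A-series; mu = 5 gives A_5.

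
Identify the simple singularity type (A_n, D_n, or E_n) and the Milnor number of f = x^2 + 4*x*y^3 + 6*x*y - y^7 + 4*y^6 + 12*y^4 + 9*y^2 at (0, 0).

The Hessian of f at 0 has rank 1. Corank 1: A-series; mu = 6 gives A_6.

Type A_{6}, Milnor number mu = 6.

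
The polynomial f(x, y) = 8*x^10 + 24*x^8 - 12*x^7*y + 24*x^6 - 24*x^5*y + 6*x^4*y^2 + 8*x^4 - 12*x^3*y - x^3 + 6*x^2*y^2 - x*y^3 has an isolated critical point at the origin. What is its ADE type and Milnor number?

The Hessian of f at 0 has rank 0. Corank 2; j^3 = -x^3 is a perfect cube, so E-series; the 4-jet and mu = 7 give E_7.

Type E_{7}, Milnor number mu = 7.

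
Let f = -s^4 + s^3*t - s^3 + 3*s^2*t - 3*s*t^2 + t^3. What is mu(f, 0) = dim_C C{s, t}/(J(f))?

7

The Hessian of f at 0 has rank 0. Corank 2; j^3 = -(s - t)^3 is a perfect cube, so E-series; the 4-jet and mu = 7 give E_7.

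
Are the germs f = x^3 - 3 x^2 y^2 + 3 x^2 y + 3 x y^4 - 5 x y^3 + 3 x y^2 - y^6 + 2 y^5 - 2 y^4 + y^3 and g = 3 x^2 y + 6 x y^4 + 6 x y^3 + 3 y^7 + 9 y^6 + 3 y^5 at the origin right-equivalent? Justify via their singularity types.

No.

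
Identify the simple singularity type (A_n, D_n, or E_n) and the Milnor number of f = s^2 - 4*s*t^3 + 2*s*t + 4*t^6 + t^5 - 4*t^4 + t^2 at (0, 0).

Type A4, Milnor number mu = 4.

The Hessian of f at 0 has rank 1. Corank 1: A-series; mu = 4 gives A_4.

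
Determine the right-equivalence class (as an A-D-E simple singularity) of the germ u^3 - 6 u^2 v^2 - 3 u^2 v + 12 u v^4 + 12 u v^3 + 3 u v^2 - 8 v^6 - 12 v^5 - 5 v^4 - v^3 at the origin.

The Hessian of f at 0 is [[0, 0], [0, 0]] with rank 0, so corank 2. A Groebner basis of the Jacobian ideal J(f) in C{u,v} is {u^3 - 3*u^2/4 + 3*u*v/2 - 3*v^2/4, u^2*v - u^2/2 + u*v - v^2/2, -u^2/4 + u*v^2 + u*v/2 - v^2/4, v^3}; counting standard monomials gives mu = 6. Corank 2; j^3 = (u - v)^3 is a perfect cube, so E-series; the 4-jet and mu = 6 give E_6.

E_{6}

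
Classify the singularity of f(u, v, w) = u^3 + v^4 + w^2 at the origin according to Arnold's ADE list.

E6

The Hessian of f at 0 has rank 1. Corank 2; j^3 = u^3 is a perfect cube, so E-series; the 4-jet and mu = 6 give E_6.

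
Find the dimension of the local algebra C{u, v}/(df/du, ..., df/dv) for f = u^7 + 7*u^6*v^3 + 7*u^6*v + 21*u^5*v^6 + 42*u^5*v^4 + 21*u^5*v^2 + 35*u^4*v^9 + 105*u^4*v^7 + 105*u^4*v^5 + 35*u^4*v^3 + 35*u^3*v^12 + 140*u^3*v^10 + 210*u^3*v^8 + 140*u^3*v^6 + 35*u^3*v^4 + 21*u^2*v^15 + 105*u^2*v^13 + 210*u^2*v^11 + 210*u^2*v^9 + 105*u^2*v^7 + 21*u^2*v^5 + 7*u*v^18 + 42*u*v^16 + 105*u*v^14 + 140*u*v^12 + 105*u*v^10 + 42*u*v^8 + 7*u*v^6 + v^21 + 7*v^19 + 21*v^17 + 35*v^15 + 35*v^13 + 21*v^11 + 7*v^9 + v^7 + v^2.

6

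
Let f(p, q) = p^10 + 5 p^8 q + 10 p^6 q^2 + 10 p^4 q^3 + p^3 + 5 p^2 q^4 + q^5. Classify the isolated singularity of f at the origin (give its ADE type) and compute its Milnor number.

The Hessian of f at 0 is [[0, 0], [0, 0]] with rank 0, so corank 2. A Groebner basis of the Jacobian ideal J(f) in C{p,q} is {q^4, p^2}; counting standard monomials gives mu = 8. Corank 2; j^3 = p^3 is a perfect cube, so E-series; the 5-jet and mu = 8 give E_8.

Type E8, Milnor number mu = 8.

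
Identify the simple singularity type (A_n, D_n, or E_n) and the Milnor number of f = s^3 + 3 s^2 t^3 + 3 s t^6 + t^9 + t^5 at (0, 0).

Type E8, Milnor number mu = 8.

The Hessian of f at 0 is [[0, 0], [0, 0]] with rank 0, so corank 2. A Groebner basis of the Jacobian ideal J(f) in C{s,t} is {s^2/2 + s*t^3, t^4, s^3, s^2*t}; counting standard monomials gives mu = 8. Corank 2; j^3 = s^3 is a perfect cube, so E-series; the 5-jet and mu = 8 give E_8.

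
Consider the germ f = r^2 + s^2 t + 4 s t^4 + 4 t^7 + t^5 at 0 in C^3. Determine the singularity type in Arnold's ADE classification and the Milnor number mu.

Type D6, Milnor number mu = 6.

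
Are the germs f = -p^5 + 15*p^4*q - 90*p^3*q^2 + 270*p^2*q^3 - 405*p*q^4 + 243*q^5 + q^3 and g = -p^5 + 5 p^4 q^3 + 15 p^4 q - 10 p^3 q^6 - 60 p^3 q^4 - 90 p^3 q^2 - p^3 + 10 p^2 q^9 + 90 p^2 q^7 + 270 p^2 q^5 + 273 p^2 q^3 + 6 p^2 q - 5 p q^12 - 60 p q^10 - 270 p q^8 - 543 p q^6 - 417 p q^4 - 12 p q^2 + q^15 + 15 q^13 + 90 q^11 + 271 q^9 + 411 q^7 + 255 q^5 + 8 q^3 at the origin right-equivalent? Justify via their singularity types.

Yes.

The Hessian of f at 0 is [[0, 0], [0, 0]] with rank 0, so corank 2. A Groebner basis of the Jacobian ideal J(f) in C{p,q} is {p^4 - 12*p^3*q, q^2}; counting standard monomials gives mu = 8. Corank 2; j^3 = q^3 is a perfect cube, so E-series; the 5-jet and mu = 8 give E_8. The Hessian of g at 0 is [[0, 0], [0, 0]] with rank 0, so corank 2. A Groebner basis of the Jacobian ideal J(g) in C{p,q} is {-9*p^2/2 + p*q^3 + 18*p*q - 18*q^2, -2*p^2 + 8*p*q + q^4 - 8*q^2, p^3 - 12*p*q^2 + 16*q^3, p^2*q - 4*p*q^2 + 4*q^3}; counting standard monomials gives mu = 8. Corank 2; j^3 = -(p - 2*q)^3 is a perfect cube, so E-series; the 5-jet and mu = 8 give E_8. Both have type E_8, hence right-equivalent.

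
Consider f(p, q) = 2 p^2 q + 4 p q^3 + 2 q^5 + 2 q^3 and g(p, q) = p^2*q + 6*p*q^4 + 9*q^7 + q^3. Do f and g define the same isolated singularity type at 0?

Yes.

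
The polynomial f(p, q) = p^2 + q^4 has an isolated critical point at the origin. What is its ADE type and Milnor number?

Type A_{3}, Milnor number mu = 3.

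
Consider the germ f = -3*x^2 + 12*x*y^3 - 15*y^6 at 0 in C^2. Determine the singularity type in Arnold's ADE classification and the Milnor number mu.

The Hessian of f at 0 has rank 1. Corank 1: A-series; mu = 5 gives A_5.

Type A5, Milnor number mu = 5.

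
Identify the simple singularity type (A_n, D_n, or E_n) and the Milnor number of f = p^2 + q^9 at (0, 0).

Type A_{8}, Milnor number mu = 8.

The Hessian of f at 0 is [[2, 0], [0, 0]] with rank 1, so corank 1. A Groebner basis of the Jacobian ideal J(f) in C{p,q} is {q^8, p}; counting standard monomials gives mu = 8. Corank 1: A-series; mu = 8 gives A_8.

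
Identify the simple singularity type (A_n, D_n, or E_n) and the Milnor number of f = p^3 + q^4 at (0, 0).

Type E6, Milnor number mu = 6.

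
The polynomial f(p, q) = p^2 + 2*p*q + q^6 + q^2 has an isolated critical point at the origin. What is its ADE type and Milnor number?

Type A5, Milnor number mu = 5.

The Hessian of f at 0 has rank 1. Corank 1: A-series; mu = 5 gives A_5.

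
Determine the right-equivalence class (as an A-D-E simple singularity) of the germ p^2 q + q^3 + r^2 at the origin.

D_4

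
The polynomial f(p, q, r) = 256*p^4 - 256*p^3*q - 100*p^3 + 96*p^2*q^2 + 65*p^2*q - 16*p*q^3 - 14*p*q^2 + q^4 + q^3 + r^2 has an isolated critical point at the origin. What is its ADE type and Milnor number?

Type D_5, Milnor number mu = 5.

The Hessian of f at 0 has rank 1. Corank 2; j^3 = -(4*p - q)*(5*p - q)^2 has shape L^2 M (L != M), so D-series; mu = 5 gives D_5.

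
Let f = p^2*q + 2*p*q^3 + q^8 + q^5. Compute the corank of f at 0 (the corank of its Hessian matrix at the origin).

2

Hessian at 0 has rank 0.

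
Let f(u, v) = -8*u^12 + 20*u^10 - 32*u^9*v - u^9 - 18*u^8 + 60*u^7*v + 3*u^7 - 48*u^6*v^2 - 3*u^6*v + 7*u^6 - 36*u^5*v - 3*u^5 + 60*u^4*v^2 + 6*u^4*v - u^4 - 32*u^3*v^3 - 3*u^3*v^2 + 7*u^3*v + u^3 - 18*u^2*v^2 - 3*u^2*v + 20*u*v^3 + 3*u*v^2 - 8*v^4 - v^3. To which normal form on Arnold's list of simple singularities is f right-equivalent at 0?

The Hessian of f at 0 has rank 0. Corank 2; j^3 = (u - v)^3 is a perfect cube, so E-series; the 4-jet and mu = 7 give E_7.

E7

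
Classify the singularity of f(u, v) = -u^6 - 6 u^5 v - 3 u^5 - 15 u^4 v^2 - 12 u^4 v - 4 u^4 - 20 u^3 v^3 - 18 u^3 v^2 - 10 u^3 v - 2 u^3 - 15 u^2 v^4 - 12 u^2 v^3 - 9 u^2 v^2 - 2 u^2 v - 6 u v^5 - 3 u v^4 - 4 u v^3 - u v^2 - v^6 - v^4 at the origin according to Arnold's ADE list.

The Hessian of f at 0 has rank 0. Corank 2; j^3 = -u*(2*u^2 + 2*u*v + v^2) splits into three distinct lines over C (the quadratic factor has nonzero discriminant), so D_4.

D_4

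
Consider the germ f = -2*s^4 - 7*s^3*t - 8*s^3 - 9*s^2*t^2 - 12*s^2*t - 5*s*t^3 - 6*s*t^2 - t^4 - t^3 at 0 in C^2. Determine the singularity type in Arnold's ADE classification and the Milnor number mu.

Type E7, Milnor number mu = 7.

The Hessian of f at 0 is [[0, 0], [0, 0]] with rank 0, so corank 2. A Groebner basis of the Jacobian ideal J(f) in C{s,t} is {768*s^2 + 768*s*t + t^4 + 8*t^3 + 192*t^2, s^3 + 36*s^2 + 36*s*t + t^3/2 + 9*t^2, s^2*t - 40*s^2 - 40*s*t - 2*t^3/3 - 10*t^2, 32*s^2 + s*t^2 + 32*s*t + 5*t^3/6 + 8*t^2}; counting standard monomials gives mu = 7. Corank 2; j^3 = -(2*s + t)^3 is a perfect cube, so E-series; the 4-jet and mu = 7 give E_7.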